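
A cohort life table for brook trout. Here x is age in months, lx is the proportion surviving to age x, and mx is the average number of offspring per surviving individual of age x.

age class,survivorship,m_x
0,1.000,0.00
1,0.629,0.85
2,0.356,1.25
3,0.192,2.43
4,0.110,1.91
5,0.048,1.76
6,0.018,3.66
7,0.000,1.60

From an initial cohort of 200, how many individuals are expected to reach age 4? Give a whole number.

22

Expected survivors = N0 · l_4 = 200 × 0.110 = 22 → 22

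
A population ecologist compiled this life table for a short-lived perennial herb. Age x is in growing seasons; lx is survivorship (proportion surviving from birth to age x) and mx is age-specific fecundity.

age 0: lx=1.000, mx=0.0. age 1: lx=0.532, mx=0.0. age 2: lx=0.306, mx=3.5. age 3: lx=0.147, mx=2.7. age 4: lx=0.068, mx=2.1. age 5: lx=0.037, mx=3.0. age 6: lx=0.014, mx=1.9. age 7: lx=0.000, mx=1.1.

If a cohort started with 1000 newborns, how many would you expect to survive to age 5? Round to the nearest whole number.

37

Expected survivors = N0 · l_5 = 1000 × 0.037 = 37 → 37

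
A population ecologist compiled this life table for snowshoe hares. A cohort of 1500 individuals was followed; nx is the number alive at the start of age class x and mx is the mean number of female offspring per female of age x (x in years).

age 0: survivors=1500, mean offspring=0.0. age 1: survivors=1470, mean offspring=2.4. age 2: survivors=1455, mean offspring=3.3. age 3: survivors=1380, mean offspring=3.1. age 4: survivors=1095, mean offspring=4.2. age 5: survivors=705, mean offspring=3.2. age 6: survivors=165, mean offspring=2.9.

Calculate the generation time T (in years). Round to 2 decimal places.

2.93

lx = nx/n0 = nx/1500: 1, 0.98, 0.97, 0.92, 0.73, 0.47, 0.11
lx·mx: 0, 2.352, 3.201, 2.852, 3.066, 1.504, 0.319 → R0 = 13.294
x·lx·mx: 0, 2.352, 6.402, 8.556, 12.264, 7.52, 1.914 → Σ = 39.008
T = 39.008 / 13.294 = 2.934256… → 2.93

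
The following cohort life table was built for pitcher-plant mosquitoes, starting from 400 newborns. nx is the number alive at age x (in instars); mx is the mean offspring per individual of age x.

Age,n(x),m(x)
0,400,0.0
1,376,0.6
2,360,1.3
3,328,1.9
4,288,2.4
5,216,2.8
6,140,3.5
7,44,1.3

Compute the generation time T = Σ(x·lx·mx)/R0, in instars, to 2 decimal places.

lx = nx/n0 = nx/400: 1, 0.94, 0.9, 0.82, 0.72, 0.54, 0.35, 0.11
lx·mx: 0, 0.564, 1.17, 1.558, 1.728, 1.512, 1.225, 0.143 → R0 = 7.9
x·lx·mx: 0, 0.564, 2.34, 4.674, 6.912, 7.56, 7.35, 1.001 → Σ = 30.401
T = 30.401 / 7.9 = 3.848228… → 3.85

3.85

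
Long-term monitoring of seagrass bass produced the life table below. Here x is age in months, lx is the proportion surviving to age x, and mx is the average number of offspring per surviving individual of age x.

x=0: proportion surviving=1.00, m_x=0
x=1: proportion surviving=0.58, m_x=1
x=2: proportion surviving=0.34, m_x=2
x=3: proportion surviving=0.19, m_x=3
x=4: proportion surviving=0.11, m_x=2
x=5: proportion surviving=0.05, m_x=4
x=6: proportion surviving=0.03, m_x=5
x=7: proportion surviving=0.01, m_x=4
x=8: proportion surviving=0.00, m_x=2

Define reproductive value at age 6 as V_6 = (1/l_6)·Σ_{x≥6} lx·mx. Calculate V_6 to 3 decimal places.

lx·mx for x ≥ 6: 0.15, 0.04, 0 → sum = 0.19
V_6 = 0.19 / l_6 = 0.19 / 0.03 = 6.333333… → 6.333

6.333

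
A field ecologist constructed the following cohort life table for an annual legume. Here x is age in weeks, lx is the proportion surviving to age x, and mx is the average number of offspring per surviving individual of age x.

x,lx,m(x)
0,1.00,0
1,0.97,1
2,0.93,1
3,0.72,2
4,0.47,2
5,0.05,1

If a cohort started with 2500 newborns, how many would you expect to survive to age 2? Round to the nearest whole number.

Expected survivors = N0 · l_2 = 2500 × 0.93 = 2325 → 2325

2325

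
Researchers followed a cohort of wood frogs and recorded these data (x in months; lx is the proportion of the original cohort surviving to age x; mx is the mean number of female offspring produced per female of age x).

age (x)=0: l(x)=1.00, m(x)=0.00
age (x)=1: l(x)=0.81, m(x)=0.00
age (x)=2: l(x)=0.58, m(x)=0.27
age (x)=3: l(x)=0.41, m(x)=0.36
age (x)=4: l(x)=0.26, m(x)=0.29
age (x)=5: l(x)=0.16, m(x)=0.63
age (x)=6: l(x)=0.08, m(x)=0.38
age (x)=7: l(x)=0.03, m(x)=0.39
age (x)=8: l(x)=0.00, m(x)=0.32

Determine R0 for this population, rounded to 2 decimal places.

0.52

lx·mx by age: 0, 0, 0.1566, 0.1476, 0.0754, 0.1008, 0.0304, 0.0117, 0
R0 = Σ lx·mx = 0.5225 → 0.52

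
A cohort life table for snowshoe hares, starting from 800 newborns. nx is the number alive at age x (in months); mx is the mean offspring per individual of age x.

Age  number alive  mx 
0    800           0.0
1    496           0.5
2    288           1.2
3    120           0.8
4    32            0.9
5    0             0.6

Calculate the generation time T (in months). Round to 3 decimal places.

lx = nx/n0 = nx/800: 1, 0.62, 0.36, 0.15, 0.04, 0
lx·mx: 0, 0.31, 0.432, 0.12, 0.036, 0 → R0 = 0.898
x·lx·mx: 0, 0.31, 0.864, 0.36, 0.144, 0 → Σ = 1.678
T = 1.678 / 0.898 = 1.868597… → 1.869

1.869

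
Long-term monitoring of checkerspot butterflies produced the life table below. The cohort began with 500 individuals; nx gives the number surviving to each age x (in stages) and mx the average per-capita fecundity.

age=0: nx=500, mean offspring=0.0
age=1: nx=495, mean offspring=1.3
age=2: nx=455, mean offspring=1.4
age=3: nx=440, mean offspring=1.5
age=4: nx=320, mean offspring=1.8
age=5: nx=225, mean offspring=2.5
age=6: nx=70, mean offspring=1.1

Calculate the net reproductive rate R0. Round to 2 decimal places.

lx = nx/n0 = nx/500: 1, 0.99, 0.91, 0.88, 0.64, 0.45, 0.14
lx·mx by age: 0, 1.287, 1.274, 1.32, 1.152, 1.125, 0.154
R0 = Σ lx·mx = 6.312 → 6.31

6.31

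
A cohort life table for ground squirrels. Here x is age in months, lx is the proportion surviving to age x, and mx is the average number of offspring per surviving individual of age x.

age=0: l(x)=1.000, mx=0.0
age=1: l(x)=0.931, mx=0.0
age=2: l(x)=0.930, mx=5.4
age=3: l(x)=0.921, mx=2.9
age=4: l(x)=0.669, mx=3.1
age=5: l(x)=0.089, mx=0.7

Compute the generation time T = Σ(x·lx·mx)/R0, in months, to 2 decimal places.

lx·mx: 0, 0, 5.022, 2.6709, 2.0739, 0.0623 → R0 = 9.8291
x·lx·mx: 0, 0, 10.044, 8.0127, 8.2956, 0.3115 → Σ = 26.6638
T = 26.6638 / 9.8291 = 2.712741… → 2.71

2.71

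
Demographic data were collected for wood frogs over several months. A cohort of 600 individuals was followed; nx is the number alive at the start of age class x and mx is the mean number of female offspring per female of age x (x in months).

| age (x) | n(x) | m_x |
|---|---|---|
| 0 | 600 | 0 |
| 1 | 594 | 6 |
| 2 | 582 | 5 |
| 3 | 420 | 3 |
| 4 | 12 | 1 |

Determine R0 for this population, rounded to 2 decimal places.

lx = nx/n0 = nx/600: 1, 0.99, 0.97, 0.7, 0.02
lx·mx by age: 0, 5.94, 4.85, 2.1, 0.02
R0 = Σ lx·mx = 12.91 → 12.91

12.91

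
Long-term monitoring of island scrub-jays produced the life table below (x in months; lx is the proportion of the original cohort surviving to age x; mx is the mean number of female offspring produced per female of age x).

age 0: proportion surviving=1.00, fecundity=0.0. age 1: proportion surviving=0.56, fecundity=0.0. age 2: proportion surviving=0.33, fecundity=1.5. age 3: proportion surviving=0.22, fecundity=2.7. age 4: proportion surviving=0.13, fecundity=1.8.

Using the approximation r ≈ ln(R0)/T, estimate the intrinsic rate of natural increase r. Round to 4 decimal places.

0.0999

R0 = Σ lx·mx = 0 + 0 + 0.495 + 0.594 + 0.234 = 1.323
Σ x·lx·mx = 3.708; T = 3.708/1.323 = 2.80272…
r ≈ ln(R0)/T = ln(1.323)/2.80272… = 0.099868… → 0.0999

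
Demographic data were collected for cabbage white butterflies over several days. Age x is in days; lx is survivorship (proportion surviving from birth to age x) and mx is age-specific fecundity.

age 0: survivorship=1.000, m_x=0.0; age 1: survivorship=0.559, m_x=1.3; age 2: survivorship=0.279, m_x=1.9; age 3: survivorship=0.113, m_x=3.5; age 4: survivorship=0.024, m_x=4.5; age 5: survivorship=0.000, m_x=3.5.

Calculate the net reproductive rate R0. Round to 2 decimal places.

1.76

lx·mx by age: 0, 0.7267, 0.5301, 0.3955, 0.108, 0
R0 = Σ lx·mx = 1.7603 → 1.76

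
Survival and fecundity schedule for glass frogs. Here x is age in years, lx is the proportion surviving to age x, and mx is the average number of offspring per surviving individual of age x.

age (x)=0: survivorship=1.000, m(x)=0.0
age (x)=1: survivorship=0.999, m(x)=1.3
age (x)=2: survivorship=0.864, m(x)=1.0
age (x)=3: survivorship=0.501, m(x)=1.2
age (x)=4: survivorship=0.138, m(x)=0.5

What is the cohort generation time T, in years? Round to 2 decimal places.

1.80

lx·mx: 0, 1.2987, 0.864, 0.6012, 0.069 → R0 = 2.8329
x·lx·mx: 0, 1.2987, 1.728, 1.8036, 0.276 → Σ = 5.1063
T = 5.1063 / 2.8329 = 1.802499… → 1.80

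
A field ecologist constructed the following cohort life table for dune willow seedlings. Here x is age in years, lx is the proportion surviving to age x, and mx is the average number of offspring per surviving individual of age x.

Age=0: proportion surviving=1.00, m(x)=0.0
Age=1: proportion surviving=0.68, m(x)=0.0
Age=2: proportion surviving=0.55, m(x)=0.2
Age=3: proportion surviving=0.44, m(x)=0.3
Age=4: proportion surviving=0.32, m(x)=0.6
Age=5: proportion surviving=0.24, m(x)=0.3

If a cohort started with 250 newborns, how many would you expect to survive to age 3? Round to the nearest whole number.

Expected survivors = N0 · l_3 = 250 × 0.44 = 110 → 110

110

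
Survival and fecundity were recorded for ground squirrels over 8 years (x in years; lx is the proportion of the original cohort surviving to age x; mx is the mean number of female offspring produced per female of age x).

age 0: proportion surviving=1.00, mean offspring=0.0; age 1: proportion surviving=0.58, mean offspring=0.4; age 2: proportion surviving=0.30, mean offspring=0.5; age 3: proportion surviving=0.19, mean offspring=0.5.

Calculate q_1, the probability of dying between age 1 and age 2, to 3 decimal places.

0.483

q_1 = (l_1 − l_2) / l_1 = (0.58 − 0.3) / 0.58
     = 0.28 / 0.58 = 0.482759… → 0.483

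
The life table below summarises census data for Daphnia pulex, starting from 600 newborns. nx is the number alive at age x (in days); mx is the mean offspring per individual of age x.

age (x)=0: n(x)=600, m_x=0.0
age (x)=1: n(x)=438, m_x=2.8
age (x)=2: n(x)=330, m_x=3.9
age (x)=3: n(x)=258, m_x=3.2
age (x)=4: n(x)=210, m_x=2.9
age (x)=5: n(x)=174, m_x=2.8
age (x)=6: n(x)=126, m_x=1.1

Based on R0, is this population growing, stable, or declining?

growing

lx = nx/n0 = nx/600: 1, 0.73, 0.55, 0.43, 0.35, 0.29, 0.21
R0 = Σ lx·mx = 0 + 2.044 + 2.145 + 1.376 + 1.015 + 0.812 + 0.231 = 7.623
R0 > 1, so the population is growing.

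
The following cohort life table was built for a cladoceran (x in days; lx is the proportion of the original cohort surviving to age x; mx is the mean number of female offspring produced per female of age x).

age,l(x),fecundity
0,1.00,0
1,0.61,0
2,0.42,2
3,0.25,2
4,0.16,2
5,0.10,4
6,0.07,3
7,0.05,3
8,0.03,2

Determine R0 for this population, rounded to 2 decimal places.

lx·mx by age: 0, 0, 0.84, 0.5, 0.32, 0.4, 0.21, 0.15, 0.06
R0 = Σ lx·mx = 2.48 → 2.48

2.48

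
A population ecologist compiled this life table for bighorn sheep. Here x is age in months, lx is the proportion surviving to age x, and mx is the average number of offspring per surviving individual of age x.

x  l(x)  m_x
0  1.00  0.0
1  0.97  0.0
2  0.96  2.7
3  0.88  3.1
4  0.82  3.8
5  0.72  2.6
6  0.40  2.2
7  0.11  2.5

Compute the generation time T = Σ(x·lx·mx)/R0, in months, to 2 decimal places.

3.70

lx·mx: 0, 0, 2.592, 2.728, 3.116, 1.872, 0.88, 0.275 → R0 = 11.463
x·lx·mx: 0, 0, 5.184, 8.184, 12.464, 9.36, 5.28, 1.925 → Σ = 42.397
T = 42.397 / 11.463 = 3.698595… → 3.70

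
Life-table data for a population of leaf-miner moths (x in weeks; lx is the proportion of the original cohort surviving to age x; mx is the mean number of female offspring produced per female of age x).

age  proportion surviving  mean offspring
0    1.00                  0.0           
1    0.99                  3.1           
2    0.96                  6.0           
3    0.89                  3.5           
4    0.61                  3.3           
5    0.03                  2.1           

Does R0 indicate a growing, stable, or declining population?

growing

R0 = Σ lx·mx = 0 + 3.069 + 5.76 + 3.115 + 2.013 + 0.063 = 14.02
R0 > 1, so the population is growing.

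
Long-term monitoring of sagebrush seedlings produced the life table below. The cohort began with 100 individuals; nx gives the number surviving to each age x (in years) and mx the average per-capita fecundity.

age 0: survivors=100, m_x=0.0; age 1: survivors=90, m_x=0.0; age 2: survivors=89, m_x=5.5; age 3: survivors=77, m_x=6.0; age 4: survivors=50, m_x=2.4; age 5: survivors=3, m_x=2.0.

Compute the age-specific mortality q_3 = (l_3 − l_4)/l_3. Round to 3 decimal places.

lx = nx/n0 = nx/100: 1, 0.9, 0.89, 0.77, 0.5, 0.03
q_3 = (l_3 − l_4) / l_3 = (0.77 − 0.5) / 0.77
     = 0.27 / 0.77 = 0.350649… → 0.351

0.351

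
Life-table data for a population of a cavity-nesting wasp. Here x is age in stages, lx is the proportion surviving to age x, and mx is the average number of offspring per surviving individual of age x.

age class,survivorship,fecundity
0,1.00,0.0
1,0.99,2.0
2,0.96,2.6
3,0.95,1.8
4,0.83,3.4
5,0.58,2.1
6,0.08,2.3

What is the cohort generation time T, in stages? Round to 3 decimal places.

2.938

lx·mx: 0, 1.98, 2.496, 1.71, 2.822, 1.218, 0.184 → R0 = 10.41
x·lx·mx: 0, 1.98, 4.992, 5.13, 11.288, 6.09, 1.104 → Σ = 30.584
T = 30.584 / 10.41 = 2.937944… → 2.938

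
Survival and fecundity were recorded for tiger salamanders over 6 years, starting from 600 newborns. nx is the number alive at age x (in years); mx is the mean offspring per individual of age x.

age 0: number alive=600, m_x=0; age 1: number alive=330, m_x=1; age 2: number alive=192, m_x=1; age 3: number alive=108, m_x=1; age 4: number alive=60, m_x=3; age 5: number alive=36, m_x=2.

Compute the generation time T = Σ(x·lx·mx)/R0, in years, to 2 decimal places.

2.40

lx = nx/n0 = nx/600: 1, 0.55, 0.32, 0.18, 0.1, 0.06
lx·mx: 0, 0.55, 0.32, 0.18, 0.3, 0.12 → R0 = 1.47
x·lx·mx: 0, 0.55, 0.64, 0.54, 1.2, 0.6 → Σ = 3.53
T = 3.53 / 1.47 = 2.401361… → 2.40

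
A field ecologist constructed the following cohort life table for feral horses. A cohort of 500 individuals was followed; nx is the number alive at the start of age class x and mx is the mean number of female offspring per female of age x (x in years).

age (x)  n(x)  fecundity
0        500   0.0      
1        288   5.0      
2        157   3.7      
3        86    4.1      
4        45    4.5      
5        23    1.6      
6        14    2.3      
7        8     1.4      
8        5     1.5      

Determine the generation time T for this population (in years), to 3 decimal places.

1.872

lx = nx/n0 = nx/500: 1, 0.576, 0.314, 0.172, 0.09, 0.046, 0.028, 0.016, 0.01
lx·mx: 0, 2.88, 1.1618, 0.7052, 0.405, 0.0736, 0.0644, 0.0224, 0.015 → R0 = 5.3274
x·lx·mx: 0, 2.88, 2.3236, 2.1156, 1.62, 0.368, 0.3864, 0.1568, 0.12 → Σ = 9.9704
T = 9.9704 / 5.3274 = 1.871532… → 1.872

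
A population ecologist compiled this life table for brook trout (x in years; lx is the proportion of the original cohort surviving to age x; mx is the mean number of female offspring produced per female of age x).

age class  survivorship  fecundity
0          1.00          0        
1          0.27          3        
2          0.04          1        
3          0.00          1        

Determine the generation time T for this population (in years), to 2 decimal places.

1.05

lx·mx: 0, 0.81, 0.04, 0 → R0 = 0.85
x·lx·mx: 0, 0.81, 0.08, 0 → Σ = 0.89
T = 0.89 / 0.85 = 1.047059… → 1.05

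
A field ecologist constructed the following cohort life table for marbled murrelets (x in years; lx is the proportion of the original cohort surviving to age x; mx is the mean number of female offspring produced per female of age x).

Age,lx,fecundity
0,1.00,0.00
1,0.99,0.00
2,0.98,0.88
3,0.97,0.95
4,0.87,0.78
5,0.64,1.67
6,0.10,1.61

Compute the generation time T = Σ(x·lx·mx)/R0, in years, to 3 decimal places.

lx·mx: 0, 0, 0.8624, 0.9215, 0.6786, 1.0688, 0.161 → R0 = 3.6923
x·lx·mx: 0, 0, 1.7248, 2.7645, 2.7144, 5.344, 0.966 → Σ = 13.5137
T = 13.5137 / 3.6923 = 3.659968… → 3.660

3.660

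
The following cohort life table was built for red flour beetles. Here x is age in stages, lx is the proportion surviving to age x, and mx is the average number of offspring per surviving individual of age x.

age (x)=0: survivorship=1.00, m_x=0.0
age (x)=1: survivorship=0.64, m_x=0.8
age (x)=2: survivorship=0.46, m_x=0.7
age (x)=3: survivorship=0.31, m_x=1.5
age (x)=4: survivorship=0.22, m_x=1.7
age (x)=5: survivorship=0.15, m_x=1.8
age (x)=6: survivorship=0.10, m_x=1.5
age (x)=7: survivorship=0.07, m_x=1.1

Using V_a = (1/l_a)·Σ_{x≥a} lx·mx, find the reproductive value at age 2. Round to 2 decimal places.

3.60

lx·mx for x ≥ 2: 0.322, 0.465, 0.374, 0.27, 0.15, 0.077 → sum = 1.658
V_2 = 1.658 / l_2 = 1.658 / 0.46 = 3.604348… → 3.60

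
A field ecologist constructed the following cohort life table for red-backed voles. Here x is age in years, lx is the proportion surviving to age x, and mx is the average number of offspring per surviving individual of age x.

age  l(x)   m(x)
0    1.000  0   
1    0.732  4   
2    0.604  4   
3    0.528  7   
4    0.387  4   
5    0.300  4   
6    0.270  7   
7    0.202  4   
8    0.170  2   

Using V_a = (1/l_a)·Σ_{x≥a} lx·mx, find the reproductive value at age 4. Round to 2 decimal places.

lx·mx for x ≥ 4: 1.548, 1.2, 1.89, 0.808, 0.34 → sum = 5.786
V_4 = 5.786 / l_4 = 5.786 / 0.387 = 14.950904… → 14.95

14.95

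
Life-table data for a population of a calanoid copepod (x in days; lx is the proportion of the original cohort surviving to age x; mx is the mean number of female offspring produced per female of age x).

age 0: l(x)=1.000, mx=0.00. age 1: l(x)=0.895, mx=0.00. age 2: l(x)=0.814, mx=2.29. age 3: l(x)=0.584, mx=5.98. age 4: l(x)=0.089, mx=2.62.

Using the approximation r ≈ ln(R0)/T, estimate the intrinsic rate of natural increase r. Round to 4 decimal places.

0.6354

R0 = Σ lx·mx = 0 + 0 + 1.86406 + 3.49232 + 0.23318 = 5.58956
Σ x·lx·mx = 15.1378; T = 15.1378/5.58956 = 2.70823…
r ≈ ln(R0)/T = ln(5.58956)/2.70823… = 0.635434… → 0.6354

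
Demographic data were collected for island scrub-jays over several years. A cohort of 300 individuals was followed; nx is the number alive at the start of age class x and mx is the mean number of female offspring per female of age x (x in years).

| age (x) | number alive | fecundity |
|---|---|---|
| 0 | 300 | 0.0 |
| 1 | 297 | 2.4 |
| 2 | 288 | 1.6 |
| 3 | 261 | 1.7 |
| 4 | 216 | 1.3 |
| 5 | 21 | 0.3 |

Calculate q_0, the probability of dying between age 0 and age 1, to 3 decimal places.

0.010

lx = nx/n0 = nx/300: 1, 0.99, 0.96, 0.87, 0.72, 0.07
q_0 = (l_0 − l_1) / l_0 = (1 − 0.99) / 1
     = 0.01 / 1 = 0.01 → 0.010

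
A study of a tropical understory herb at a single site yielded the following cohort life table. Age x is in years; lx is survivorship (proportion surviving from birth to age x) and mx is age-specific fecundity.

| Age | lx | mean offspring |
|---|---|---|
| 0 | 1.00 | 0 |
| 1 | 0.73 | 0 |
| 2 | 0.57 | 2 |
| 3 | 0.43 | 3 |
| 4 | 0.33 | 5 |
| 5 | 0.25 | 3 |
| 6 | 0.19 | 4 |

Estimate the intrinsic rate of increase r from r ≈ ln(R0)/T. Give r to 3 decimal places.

R0 = Σ lx·mx = 0 + 0 + 1.14 + 1.29 + 1.65 + 0.75 + 0.76 = 5.59
Σ x·lx·mx = 21.06; T = 21.06/5.59 = 3.76744…
r ≈ ln(R0)/T = ln(5.59)/3.76744… = 0.4568… → 0.457

0.457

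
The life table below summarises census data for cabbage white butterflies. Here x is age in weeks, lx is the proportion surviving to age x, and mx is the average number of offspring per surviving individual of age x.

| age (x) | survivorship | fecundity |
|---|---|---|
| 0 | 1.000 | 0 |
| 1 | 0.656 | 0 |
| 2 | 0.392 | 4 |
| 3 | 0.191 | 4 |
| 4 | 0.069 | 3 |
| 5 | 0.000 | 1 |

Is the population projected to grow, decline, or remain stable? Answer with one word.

R0 = Σ lx·mx = 0 + 0 + 1.568 + 0.764 + 0.207 + 0 = 2.539
R0 > 1, so the population is growing.

growing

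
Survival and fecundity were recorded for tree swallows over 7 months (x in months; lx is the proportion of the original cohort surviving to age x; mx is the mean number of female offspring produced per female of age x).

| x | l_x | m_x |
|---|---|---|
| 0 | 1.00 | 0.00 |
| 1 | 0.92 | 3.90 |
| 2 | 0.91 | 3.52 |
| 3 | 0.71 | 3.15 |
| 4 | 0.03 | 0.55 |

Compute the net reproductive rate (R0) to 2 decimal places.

lx·mx by age: 0, 3.588, 3.2032, 2.2365, 0.0165
R0 = Σ lx·mx = 9.0442 → 9.04

9.04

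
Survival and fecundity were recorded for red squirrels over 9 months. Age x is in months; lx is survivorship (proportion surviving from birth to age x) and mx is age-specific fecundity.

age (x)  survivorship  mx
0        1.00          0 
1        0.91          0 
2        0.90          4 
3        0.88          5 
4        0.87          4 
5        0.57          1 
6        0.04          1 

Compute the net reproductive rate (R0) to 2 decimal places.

12.09

lx·mx by age: 0, 0, 3.6, 4.4, 3.48, 0.57, 0.04
R0 = Σ lx·mx = 12.09 → 12.09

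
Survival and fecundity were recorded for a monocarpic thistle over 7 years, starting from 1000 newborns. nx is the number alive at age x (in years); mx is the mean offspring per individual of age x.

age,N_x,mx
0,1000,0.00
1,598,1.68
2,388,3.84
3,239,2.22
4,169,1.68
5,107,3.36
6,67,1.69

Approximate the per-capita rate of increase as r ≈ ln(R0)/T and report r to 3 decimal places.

lx = nx/n0 = nx/1000: 1, 0.598, 0.388, 0.239, 0.169, 0.107, 0.067
R0 = Σ lx·mx = 0 + 1.00464 + 1.48992 + 0.53058 + 0.28392 + 0.35952 + 0.11323 = 3.78181
Σ x·lx·mx = 9.18888; T = 9.18888/3.78181 = 2.42976…
r ≈ ln(R0)/T = ln(3.78181)/2.42976… = 0.54746… → 0.547

0.547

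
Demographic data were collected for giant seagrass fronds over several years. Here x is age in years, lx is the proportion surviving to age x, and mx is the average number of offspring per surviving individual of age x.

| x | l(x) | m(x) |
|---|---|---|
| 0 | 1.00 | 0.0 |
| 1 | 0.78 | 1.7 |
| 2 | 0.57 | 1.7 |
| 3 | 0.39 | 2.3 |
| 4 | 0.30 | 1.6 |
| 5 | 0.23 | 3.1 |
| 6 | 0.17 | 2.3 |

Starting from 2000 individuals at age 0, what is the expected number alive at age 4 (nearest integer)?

Expected survivors = N0 · l_4 = 2000 × 0.30 = 600 → 600

600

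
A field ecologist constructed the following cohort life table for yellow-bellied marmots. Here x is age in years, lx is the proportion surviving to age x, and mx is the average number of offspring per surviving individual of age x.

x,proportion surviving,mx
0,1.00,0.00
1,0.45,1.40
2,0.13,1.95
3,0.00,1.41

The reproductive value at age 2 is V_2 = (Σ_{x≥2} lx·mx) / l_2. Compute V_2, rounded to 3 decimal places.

lx·mx for x ≥ 2: 0.2535, 0 → sum = 0.2535
V_2 = 0.2535 / l_2 = 0.2535 / 0.13 = 1.95 → 1.950

1.950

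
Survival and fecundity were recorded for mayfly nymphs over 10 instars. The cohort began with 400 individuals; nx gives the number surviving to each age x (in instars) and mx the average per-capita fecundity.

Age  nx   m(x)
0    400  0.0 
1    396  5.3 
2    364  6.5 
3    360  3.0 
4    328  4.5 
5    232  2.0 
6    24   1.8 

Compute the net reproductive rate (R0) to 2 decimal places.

18.82

lx = nx/n0 = nx/400: 1, 0.99, 0.91, 0.9, 0.82, 0.58, 0.06
lx·mx by age: 0, 5.247, 5.915, 2.7, 3.69, 1.16, 0.108
R0 = Σ lx·mx = 18.82 → 18.82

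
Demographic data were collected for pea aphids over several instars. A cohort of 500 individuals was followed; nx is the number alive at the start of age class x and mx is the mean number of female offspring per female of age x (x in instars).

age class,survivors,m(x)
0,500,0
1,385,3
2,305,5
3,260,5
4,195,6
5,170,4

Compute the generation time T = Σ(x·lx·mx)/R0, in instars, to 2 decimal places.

lx = nx/n0 = nx/500: 1, 0.77, 0.61, 0.52, 0.39, 0.34
lx·mx: 0, 2.31, 3.05, 2.6, 2.34, 1.36 → R0 = 11.66
x·lx·mx: 0, 2.31, 6.1, 7.8, 9.36, 6.8 → Σ = 32.37
T = 32.37 / 11.66 = 2.776158… → 2.78

2.78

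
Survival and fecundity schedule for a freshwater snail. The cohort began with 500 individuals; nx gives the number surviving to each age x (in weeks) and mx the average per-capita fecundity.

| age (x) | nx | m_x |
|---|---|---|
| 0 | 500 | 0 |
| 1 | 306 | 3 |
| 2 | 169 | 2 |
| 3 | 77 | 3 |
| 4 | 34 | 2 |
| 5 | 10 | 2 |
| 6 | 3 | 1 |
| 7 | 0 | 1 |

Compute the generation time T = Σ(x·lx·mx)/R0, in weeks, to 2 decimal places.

lx = nx/n0 = nx/500: 1, 0.612, 0.338, 0.154, 0.068, 0.02, 0.006, 0
lx·mx: 0, 1.836, 0.676, 0.462, 0.136, 0.04, 0.006, 0 → R0 = 3.156
x·lx·mx: 0, 1.836, 1.352, 1.386, 0.544, 0.2, 0.036, 0 → Σ = 5.354
T = 5.354 / 3.156 = 1.696451… → 1.70

1.70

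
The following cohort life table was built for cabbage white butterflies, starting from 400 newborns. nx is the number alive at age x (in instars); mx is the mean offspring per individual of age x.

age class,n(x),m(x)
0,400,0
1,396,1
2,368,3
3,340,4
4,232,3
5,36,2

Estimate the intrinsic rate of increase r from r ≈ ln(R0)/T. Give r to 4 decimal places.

lx = nx/n0 = nx/400: 1, 0.99, 0.92, 0.85, 0.58, 0.09
R0 = Σ lx·mx = 0 + 0.99 + 2.76 + 3.4 + 1.74 + 0.18 = 9.07
Σ x·lx·mx = 24.57; T = 24.57/9.07 = 2.70893…
r ≈ ln(R0)/T = ln(9.07)/2.70893… = 0.813964… → 0.8140

0.8140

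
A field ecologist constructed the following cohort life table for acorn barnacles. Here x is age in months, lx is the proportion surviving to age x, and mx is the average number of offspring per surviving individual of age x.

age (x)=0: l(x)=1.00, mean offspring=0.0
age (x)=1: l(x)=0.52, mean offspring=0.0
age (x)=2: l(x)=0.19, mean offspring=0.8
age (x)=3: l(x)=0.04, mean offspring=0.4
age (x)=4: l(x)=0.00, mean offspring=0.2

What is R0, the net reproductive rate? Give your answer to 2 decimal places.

lx·mx by age: 0, 0, 0.152, 0.016, 0
R0 = Σ lx·mx = 0.168 → 0.17

0.17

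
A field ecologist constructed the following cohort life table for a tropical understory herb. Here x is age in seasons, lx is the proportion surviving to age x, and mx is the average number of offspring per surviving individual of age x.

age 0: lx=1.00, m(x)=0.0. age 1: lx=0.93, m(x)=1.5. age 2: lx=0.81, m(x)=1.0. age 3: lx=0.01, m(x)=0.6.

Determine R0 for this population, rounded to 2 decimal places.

2.21

lx·mx by age: 0, 1.395, 0.81, 0.006
R0 = Σ lx·mx = 2.211 → 2.21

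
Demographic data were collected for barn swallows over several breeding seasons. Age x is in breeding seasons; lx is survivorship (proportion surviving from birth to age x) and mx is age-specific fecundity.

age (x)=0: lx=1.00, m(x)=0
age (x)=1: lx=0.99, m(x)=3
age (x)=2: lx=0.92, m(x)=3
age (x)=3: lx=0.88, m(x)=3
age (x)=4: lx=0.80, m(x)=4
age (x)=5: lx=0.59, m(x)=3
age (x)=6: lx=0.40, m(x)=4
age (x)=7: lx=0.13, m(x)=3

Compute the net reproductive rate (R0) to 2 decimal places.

15.33

lx·mx by age: 0, 2.97, 2.76, 2.64, 3.2, 1.77, 1.6, 0.39
R0 = Σ lx·mx = 15.33 → 15.33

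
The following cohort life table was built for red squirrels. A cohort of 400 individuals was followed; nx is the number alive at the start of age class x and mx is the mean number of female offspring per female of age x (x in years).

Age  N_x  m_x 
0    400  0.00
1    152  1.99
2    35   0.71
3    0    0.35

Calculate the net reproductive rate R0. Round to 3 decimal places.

lx = nx/n0 = nx/400: 1, 0.38, 0.0875, 0
lx·mx by age: 0, 0.7562, 0.062125, 0
R0 = Σ lx·mx = 0.818325 → 0.818

0.818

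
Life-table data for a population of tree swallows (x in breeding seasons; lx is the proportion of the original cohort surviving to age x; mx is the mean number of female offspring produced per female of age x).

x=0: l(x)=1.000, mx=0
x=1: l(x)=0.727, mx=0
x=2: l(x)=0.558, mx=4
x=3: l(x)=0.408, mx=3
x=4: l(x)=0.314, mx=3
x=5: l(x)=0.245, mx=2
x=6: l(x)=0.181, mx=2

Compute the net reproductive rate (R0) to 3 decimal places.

lx·mx by age: 0, 0, 2.232, 1.224, 0.942, 0.49, 0.362
R0 = Σ lx·mx = 5.25 → 5.250

5.250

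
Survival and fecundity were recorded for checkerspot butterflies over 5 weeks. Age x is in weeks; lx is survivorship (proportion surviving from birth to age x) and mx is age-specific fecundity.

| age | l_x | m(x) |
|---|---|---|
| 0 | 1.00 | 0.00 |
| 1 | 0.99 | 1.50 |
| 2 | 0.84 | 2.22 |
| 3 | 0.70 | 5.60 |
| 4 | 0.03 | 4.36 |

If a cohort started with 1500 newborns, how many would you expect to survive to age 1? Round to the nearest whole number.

Expected survivors = N0 · l_1 = 1500 × 0.99 = 1485 → 1485

1485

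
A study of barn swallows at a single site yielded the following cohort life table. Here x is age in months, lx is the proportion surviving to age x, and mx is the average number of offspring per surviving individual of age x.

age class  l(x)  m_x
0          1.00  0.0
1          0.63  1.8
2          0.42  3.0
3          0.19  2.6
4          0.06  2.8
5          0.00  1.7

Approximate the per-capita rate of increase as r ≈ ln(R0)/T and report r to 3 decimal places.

0.588

R0 = Σ lx·mx = 0 + 1.134 + 1.26 + 0.494 + 0.168 + 0 = 3.056
Σ x·lx·mx = 5.808; T = 5.808/3.056 = 1.90052…
r ≈ ln(R0)/T = ln(3.056)/1.90052… = 0.58779… → 0.588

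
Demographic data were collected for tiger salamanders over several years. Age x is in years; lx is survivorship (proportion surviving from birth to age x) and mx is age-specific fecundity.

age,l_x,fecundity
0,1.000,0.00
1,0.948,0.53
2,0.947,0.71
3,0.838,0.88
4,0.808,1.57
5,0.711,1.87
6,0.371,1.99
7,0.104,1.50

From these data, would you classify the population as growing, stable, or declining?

growing

R0 = Σ lx·mx = 0 + 0.50244 + 0.67237 + 0.73744 + 1.26856 + 1.32957 + 0.73829 + 0.156 = 5.40467
R0 > 1, so the population is growing.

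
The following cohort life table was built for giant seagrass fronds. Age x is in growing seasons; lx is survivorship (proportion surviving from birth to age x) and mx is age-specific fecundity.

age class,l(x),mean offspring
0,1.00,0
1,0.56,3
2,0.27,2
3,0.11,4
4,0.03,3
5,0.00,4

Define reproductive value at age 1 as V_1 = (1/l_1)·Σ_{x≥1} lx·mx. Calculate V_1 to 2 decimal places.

lx·mx for x ≥ 1: 1.68, 0.54, 0.44, 0.09, 0 → sum = 2.75
V_1 = 2.75 / l_1 = 2.75 / 0.56 = 4.910714… → 4.91

4.91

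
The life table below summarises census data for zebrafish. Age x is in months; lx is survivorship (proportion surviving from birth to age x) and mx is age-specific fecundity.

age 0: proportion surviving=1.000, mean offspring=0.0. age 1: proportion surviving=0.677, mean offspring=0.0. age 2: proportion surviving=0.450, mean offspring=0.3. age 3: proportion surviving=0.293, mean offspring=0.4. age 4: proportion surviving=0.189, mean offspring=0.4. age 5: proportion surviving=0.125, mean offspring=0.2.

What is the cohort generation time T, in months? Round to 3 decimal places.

2.973

lx·mx: 0, 0, 0.135, 0.1172, 0.0756, 0.025 → R0 = 0.3528
x·lx·mx: 0, 0, 0.27, 0.3516, 0.3024, 0.125 → Σ = 1.049
T = 1.049 / 0.3528 = 2.973356… → 2.973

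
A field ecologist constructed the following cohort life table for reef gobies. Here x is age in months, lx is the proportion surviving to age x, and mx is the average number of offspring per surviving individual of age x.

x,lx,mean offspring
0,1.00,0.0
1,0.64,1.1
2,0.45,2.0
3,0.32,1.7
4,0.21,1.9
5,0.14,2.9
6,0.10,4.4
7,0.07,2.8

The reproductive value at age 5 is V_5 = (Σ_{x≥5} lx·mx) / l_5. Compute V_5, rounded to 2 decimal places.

7.44

lx·mx for x ≥ 5: 0.406, 0.44, 0.196 → sum = 1.042
V_5 = 1.042 / l_5 = 1.042 / 0.14 = 7.442857… → 7.44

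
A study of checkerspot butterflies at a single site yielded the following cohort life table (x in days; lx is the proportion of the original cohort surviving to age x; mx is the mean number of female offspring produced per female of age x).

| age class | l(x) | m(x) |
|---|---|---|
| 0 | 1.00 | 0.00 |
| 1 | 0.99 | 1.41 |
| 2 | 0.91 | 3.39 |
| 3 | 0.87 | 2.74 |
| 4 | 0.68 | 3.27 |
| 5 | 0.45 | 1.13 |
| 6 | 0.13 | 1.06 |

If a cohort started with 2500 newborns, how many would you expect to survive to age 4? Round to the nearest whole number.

1700

Expected survivors = N0 · l_4 = 2500 × 0.68 = 1700 → 1700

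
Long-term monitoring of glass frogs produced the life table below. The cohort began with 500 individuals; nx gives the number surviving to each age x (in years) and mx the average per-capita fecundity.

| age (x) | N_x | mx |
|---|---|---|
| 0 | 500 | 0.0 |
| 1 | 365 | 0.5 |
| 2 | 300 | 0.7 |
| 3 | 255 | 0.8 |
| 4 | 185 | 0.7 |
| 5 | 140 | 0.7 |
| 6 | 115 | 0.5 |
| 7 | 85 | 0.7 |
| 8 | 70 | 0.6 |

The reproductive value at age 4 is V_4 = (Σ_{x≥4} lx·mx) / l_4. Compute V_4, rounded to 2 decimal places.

2.09

lx = nx/n0 = nx/500: 1, 0.73, 0.6, 0.51, 0.37, 0.28, 0.23, 0.17, 0.14
lx·mx for x ≥ 4: 0.259, 0.196, 0.115, 0.119, 0.084 → sum = 0.773
V_4 = 0.773 / l_4 = 0.773 / 0.37 = 2.089189… → 2.09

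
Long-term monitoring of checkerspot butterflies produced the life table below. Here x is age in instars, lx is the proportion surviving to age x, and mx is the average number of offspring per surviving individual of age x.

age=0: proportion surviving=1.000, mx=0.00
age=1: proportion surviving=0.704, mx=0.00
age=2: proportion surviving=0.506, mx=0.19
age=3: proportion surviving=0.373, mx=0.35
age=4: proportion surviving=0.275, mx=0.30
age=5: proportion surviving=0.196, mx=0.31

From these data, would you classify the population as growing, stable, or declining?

R0 = Σ lx·mx = 0 + 0 + 0.09614 + 0.13055 + 0.0825 + 0.06076 = 0.36995
R0 < 1, so the population is declining.

declining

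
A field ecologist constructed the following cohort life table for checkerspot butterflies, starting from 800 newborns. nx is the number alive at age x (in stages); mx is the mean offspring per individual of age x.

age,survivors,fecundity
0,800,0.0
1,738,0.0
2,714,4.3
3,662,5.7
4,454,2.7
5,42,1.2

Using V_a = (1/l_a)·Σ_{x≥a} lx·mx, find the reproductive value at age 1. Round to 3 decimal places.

11.002

lx = nx/n0 = nx/800: 1, 0.9225, 0.8925, 0.8275, 0.5675, 0.0525
lx·mx for x ≥ 1: 0, 3.83775, 4.71675, 1.53225, 0.063 → sum = 10.14975
V_1 = 10.14975 / l_1 = 10.14975 / 0.9225 = 11.002439… → 11.002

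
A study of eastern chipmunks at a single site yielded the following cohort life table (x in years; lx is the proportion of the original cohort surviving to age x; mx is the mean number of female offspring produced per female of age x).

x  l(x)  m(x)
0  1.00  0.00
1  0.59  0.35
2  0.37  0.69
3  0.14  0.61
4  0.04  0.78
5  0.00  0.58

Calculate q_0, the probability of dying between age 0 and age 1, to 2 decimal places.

q_0 = (l_0 − l_1) / l_0 = (1 − 0.59) / 1
     = 0.41 / 1 = 0.41 → 0.41

0.41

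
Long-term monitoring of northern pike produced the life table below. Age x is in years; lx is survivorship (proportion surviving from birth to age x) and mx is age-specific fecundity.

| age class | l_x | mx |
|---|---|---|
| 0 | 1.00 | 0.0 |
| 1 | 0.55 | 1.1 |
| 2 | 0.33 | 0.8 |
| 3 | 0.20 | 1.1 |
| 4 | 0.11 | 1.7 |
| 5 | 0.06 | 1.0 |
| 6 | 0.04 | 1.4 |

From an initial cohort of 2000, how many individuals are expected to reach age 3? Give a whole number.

Expected survivors = N0 · l_3 = 2000 × 0.20 = 400 → 400

400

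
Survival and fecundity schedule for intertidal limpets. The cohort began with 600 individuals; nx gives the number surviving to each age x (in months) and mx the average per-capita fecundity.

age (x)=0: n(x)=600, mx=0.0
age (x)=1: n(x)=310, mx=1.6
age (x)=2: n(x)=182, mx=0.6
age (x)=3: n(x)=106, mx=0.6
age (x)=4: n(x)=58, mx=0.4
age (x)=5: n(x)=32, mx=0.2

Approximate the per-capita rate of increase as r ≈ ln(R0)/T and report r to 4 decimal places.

0.1030

lx = nx/n0 = nx/600: 1, 0.51667…, 0.30333…, 0.17667…, 0.09667…, 0.05333…
R0 = Σ lx·mx = 0 + 0.82667… + 0.182… + 0.106… + 0.03867… + 0.01067… = 1.164…
Σ x·lx·mx = 1.716667…; T = 1.716667…/1.164… = 1.4748…
r ≈ ln(R0)/T = ln(1.164…)/1.4748… = 0.102972… → 0.1030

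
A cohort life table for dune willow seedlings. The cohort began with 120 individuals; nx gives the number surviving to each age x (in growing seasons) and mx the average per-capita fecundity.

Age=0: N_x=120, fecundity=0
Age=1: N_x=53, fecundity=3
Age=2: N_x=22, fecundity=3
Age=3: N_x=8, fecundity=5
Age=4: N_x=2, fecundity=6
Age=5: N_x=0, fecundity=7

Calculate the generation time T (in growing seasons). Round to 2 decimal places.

lx = nx/n0 = nx/120: 1, 0.44167…, 0.18333…, 0.06667…, 0.01667…, 0
lx·mx: 0, 1.325…, 0.55…, 0.333333…, 0.1…, 0 → R0 = 2.308333…
x·lx·mx: 0, 1.325…, 1.1…, 1…, 0.4…, 0 → Σ = 3.825…
T = 3.825… / 2.308333… = 1.65704… → 1.66

1.66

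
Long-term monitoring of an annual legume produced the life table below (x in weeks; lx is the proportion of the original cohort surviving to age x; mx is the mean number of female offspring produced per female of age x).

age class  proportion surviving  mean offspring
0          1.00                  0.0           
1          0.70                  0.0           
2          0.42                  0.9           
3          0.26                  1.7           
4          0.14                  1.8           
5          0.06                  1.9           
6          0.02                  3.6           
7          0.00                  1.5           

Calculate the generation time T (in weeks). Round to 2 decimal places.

lx·mx: 0, 0, 0.378, 0.442, 0.252, 0.114, 0.072, 0 → R0 = 1.258
x·lx·mx: 0, 0, 0.756, 1.326, 1.008, 0.57, 0.432, 0 → Σ = 4.092
T = 4.092 / 1.258 = 3.252782… → 3.25

3.25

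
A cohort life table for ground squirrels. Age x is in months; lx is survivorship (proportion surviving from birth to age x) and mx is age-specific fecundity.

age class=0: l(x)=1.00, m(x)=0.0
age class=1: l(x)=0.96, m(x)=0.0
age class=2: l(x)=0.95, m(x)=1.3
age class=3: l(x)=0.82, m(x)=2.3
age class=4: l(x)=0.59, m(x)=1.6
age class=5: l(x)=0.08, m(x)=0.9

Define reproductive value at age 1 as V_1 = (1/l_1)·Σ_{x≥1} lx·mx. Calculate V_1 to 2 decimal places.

4.31

lx·mx for x ≥ 1: 0, 1.235, 1.886, 0.944, 0.072 → sum = 4.137
V_1 = 4.137 / l_1 = 4.137 / 0.96 = 4.309375 → 4.31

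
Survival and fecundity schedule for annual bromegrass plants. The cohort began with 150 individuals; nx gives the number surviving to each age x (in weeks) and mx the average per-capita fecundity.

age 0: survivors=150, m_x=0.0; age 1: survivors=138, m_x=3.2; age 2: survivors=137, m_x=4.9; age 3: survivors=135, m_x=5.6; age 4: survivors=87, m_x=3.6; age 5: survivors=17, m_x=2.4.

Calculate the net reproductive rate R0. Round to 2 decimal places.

lx = nx/n0 = nx/150: 1, 0.92, 0.91333…, 0.9, 0.58, 0.11333…
lx·mx by age: 0, 2.944, 4.475333…, 5.04, 2.088, 0.272…
R0 = Σ lx·mx = 14.819333… → 14.82

14.82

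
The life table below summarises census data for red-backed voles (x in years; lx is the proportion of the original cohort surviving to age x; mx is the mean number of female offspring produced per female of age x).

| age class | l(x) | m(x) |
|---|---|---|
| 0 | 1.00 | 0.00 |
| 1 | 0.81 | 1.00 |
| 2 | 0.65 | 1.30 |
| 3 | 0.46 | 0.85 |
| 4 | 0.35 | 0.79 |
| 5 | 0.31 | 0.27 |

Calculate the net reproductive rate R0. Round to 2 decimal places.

lx·mx by age: 0, 0.81, 0.845, 0.391, 0.2765, 0.0837
R0 = Σ lx·mx = 2.4062 → 2.41

2.41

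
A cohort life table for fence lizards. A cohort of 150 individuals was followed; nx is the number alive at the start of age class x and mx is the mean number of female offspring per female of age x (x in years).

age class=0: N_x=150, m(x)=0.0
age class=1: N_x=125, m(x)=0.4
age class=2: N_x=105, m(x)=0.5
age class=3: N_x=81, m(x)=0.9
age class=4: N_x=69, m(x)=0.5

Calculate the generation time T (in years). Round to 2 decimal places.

lx = nx/n0 = nx/150: 1, 0.83333…, 0.7, 0.54, 0.46
lx·mx: 0, 0.333333…, 0.35, 0.486, 0.23 → R0 = 1.399333…
x·lx·mx: 0, 0.333333…, 0.7, 1.458, 0.92 → Σ = 3.411333…
T = 3.411333… / 1.399333… = 2.437828… → 2.44

2.44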